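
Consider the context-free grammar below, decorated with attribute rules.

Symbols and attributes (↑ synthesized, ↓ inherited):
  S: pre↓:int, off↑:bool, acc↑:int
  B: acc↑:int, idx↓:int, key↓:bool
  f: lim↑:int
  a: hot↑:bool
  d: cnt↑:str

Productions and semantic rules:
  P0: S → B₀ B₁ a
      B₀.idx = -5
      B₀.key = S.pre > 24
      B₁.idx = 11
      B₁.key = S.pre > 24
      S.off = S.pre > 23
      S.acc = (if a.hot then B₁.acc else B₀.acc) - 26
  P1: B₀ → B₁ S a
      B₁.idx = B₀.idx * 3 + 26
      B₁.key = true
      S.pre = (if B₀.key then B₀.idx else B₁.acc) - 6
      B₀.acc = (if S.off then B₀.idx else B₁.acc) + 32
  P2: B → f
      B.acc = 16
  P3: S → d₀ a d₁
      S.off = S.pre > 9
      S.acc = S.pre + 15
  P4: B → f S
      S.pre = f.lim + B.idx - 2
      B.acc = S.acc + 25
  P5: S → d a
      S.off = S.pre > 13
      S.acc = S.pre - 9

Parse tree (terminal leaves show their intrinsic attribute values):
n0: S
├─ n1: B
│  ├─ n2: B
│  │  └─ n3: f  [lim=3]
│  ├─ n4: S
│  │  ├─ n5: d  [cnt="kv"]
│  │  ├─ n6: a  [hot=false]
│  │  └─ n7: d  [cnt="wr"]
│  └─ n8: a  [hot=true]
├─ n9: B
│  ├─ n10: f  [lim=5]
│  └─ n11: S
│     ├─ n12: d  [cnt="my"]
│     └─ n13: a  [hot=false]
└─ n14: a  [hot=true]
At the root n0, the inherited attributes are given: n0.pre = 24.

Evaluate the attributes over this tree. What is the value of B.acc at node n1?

1. n0.pre = 24  [given at root]
2. n1.idx = -5  [-5]
3. n1.key = false  [S.pre > 24]
4. n2.idx = 11  [B₀.idx * 3 + 26]
5. n2.key = true  [true]
6. n3.lim = 3  [terminal]
7. n2.acc = 16  [16]
8. n4.pre = 10  [(if B₀.key then B₀.idx else B₁.acc) - 6]
9. n5.cnt = "kv"  [terminal]
10. n6.hot = false  [terminal]
11. n7.cnt = "wr"  [terminal]
12. n4.off = true  [S.pre > 9]
13. n4.acc = 25  [S.pre + 15]
14. n8.hot = true  [terminal]
15. n1.acc = 27  [(if S.off then B₀.idx else B₁.acc) + 32]
16. n9.idx = 11  [11]
17. n9.key = false  [S.pre > 24]
18. n10.lim = 5  [terminal]
19. n11.pre = 14  [f.lim + B.idx - 2]
20. n12.cnt = "my"  [terminal]
21. n13.hot = false  [terminal]
22. n11.off = true  [S.pre > 13]
23. n11.acc = 5  [S.pre - 9]
24. n9.acc = 30  [S.acc + 25]
25. n14.hot = true  [terminal]
26. n0.off = true  [S.pre > 23]
27. n0.acc = 4  [(if a.hot then B₁.acc else B₀.acc) - 26]

27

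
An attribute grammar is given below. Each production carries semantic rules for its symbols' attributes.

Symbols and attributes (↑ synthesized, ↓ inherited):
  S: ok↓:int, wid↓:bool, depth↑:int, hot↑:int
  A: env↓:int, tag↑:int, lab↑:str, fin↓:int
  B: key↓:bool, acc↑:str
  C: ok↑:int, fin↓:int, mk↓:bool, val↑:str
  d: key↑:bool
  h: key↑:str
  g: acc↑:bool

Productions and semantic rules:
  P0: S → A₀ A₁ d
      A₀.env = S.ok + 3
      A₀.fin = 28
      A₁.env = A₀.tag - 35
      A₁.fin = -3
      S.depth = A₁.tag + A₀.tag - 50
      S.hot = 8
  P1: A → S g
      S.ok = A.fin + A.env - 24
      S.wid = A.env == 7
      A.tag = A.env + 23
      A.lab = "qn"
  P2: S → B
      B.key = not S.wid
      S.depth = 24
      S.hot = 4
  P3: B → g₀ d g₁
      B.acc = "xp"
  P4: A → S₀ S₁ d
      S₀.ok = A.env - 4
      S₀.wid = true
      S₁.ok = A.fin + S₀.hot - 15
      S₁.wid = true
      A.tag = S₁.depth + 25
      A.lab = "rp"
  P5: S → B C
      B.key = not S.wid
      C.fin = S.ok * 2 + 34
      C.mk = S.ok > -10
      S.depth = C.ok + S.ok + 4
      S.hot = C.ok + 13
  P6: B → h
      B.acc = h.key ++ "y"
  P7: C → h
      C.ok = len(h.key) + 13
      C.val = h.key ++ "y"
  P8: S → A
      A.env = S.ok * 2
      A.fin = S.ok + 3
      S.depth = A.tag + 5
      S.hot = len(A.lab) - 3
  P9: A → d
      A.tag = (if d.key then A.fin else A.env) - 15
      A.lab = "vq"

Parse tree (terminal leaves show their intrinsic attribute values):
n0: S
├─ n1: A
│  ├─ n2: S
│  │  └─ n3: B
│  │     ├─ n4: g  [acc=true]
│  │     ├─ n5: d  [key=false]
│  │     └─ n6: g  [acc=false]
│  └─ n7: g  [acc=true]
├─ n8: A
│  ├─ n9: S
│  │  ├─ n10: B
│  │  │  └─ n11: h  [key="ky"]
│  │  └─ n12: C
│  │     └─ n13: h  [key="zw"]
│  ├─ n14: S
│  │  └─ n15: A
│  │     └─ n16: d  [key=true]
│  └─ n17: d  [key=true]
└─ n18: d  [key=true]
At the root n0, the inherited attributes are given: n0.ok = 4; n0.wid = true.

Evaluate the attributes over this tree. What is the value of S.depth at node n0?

1. n0.ok = 4  [given at root]
2. n0.wid = true  [given at root]
3. n1.env = 7  [S.ok + 3]
4. n1.fin = 28  [28]
5. n2.ok = 11  [A.fin + A.env - 24]
6. n2.wid = true  [A.env == 7]
7. n3.key = false  [not S.wid]
8. n4.acc = true  [terminal]
9. n5.key = false  [terminal]
10. n6.acc = false  [terminal]
11. n3.acc = "xp"  ["xp"]
12. n2.depth = 24  [24]
13. n2.hot = 4  [4]
14. n7.acc = true  [terminal]
15. n1.tag = 30  [A.env + 23]
16. n1.lab = "qn"  ["qn"]
17. n8.env = -5  [A₀.tag - 35]
18. n8.fin = -3  [-3]
19. n9.ok = -9  [A.env - 4]
20. n9.wid = true  [true]
21. n10.key = false  [not S.wid]
22. n11.key = "ky"  [terminal]
23. n10.acc = "kyy"  [h.key ++ "y"]
24. n12.fin = 16  [S.ok * 2 + 34]
25. n12.mk = true  [S.ok > -10]
26. n13.key = "zw"  [terminal]
27. n12.ok = 15  [len(h.key) + 13]
28. n12.val = "zwy"  [h.key ++ "y"]
29. n9.depth = 10  [C.ok + S.ok + 4]
30. n9.hot = 28  [C.ok + 13]
31. n14.ok = 10  [A.fin + S₀.hot - 15]
32. n14.wid = true  [true]
33. n15.env = 20  [S.ok * 2]
34. n15.fin = 13  [S.ok + 3]
35. n16.key = true  [terminal]
36. n15.tag = -2  [(if d.key then A.fin else A.env) - 15]
37. n15.lab = "vq"  ["vq"]
38. n14.depth = 3  [A.tag + 5]
39. n14.hot = -1  [len(A.lab) - 3]
40. n17.key = true  [terminal]
41. n8.tag = 28  [S₁.depth + 25]
42. n8.lab = "rp"  ["rp"]
43. n18.key = true  [terminal]
44. n0.depth = 8  [A₁.tag + A₀.tag - 50]
45. n0.hot = 8  [8]

8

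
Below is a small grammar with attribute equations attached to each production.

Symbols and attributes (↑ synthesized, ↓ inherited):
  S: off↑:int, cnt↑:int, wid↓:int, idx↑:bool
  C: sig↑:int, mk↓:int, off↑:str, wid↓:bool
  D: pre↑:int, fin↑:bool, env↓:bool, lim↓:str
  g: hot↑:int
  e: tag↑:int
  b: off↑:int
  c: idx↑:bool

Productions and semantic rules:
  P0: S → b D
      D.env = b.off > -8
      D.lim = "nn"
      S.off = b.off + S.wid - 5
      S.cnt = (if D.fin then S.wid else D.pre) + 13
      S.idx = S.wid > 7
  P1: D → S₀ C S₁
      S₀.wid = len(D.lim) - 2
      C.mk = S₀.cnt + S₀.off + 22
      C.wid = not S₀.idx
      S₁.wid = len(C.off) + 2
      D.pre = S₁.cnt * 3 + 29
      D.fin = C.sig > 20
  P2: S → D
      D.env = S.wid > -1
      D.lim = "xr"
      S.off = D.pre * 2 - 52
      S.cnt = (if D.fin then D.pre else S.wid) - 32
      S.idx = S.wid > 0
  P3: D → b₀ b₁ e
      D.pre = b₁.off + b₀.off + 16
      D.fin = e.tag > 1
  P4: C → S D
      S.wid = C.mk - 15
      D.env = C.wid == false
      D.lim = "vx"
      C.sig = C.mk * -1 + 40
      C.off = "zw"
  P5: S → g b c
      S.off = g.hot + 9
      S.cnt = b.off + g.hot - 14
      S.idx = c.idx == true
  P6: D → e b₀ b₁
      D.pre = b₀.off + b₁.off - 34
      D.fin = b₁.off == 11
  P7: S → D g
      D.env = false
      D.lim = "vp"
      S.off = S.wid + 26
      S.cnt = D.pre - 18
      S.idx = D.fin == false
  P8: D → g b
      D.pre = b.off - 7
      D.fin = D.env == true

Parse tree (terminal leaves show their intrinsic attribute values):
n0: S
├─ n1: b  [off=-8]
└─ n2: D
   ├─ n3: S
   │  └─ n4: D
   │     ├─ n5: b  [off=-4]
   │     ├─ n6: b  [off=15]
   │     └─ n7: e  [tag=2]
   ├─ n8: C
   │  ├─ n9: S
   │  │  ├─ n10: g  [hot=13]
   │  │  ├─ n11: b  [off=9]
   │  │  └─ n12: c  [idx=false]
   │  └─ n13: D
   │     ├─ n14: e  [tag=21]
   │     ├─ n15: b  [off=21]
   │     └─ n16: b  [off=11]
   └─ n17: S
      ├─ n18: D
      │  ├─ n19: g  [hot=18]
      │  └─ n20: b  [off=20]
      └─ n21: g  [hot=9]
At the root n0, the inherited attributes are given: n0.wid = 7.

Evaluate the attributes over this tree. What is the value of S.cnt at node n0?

1. n0.wid = 7  [given at root]
2. n1.off = -8  [terminal]
3. n2.env = false  [b.off > -8]
4. n2.lim = "nn"  ["nn"]
5. n3.wid = 0  [len(D.lim) - 2]
6. n4.env = true  [S.wid > -1]
7. n4.lim = "xr"  ["xr"]
8. n5.off = -4  [terminal]
9. n6.off = 15  [terminal]
10. n7.tag = 2  [terminal]
11. n4.pre = 27  [b₁.off + b₀.off + 16]
12. n4.fin = true  [e.tag > 1]
13. n3.off = 2  [D.pre * 2 - 52]
14. n3.cnt = -5  [(if D.fin then D.pre else S.wid) - 32]
15. n3.idx = false  [S.wid > 0]
16. n8.mk = 19  [S₀.cnt + S₀.off + 22]
17. n8.wid = true  [not S₀.idx]
18. n9.wid = 4  [C.mk - 15]
19. n10.hot = 13  [terminal]
20. n11.off = 9  [terminal]
21. n12.idx = false  [terminal]
22. n9.off = 22  [g.hot + 9]
23. n9.cnt = 8  [b.off + g.hot - 14]
24. n9.idx = false  [c.idx == true]
25. n13.env = false  [C.wid == false]
26. n13.lim = "vx"  ["vx"]
27. n14.tag = 21  [terminal]
28. n15.off = 21  [terminal]
29. n16.off = 11  [terminal]
30. n13.pre = -2  [b₀.off + b₁.off - 34]
31. n13.fin = true  [b₁.off == 11]
32. n8.sig = 21  [C.mk * -1 + 40]
33. n8.off = "zw"  ["zw"]
34. n17.wid = 4  [len(C.off) + 2]
35. n18.env = false  [false]
36. n18.lim = "vp"  ["vp"]
37. n19.hot = 18  [terminal]
38. n20.off = 20  [terminal]
39. n18.pre = 13  [b.off - 7]
40. n18.fin = false  [D.env == true]
41. n21.hot = 9  [terminal]
42. n17.off = 30  [S.wid + 26]
43. n17.cnt = -5  [D.pre - 18]
44. n17.idx = true  [D.fin == false]
45. n2.pre = 14  [S₁.cnt * 3 + 29]
46. n2.fin = true  [C.sig > 20]
47. n0.off = -6  [b.off + S.wid - 5]
48. n0.cnt = 20  [(if D.fin then S.wid else D.pre) + 13]
49. n0.idx = false  [S.wid > 7]

20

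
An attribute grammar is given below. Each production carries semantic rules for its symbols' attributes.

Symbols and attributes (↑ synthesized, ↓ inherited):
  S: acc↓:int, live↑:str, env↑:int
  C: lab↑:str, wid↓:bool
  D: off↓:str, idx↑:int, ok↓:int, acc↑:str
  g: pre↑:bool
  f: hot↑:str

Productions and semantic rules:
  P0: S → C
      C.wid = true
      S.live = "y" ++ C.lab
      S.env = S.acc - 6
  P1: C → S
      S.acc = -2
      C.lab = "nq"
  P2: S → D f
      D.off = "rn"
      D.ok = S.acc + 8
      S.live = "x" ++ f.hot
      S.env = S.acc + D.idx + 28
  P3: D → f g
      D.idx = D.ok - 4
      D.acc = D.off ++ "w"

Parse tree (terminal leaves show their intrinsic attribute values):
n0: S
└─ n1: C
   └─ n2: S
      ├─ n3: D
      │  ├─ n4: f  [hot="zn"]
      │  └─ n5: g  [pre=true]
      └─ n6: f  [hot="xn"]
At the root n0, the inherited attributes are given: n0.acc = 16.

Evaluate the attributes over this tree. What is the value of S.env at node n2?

1. n0.acc = 16  [given at root]
2. n1.wid = true  [true]
3. n2.acc = -2  [-2]
4. n3.off = "rn"  ["rn"]
5. n3.ok = 6  [S.acc + 8]
6. n4.hot = "zn"  [terminal]
7. n5.pre = true  [terminal]
8. n3.idx = 2  [D.ok - 4]
9. n3.acc = "rnw"  [D.off ++ "w"]
10. n6.hot = "xn"  [terminal]
11. n2.live = "xxn"  ["x" ++ f.hot]
12. n2.env = 28  [S.acc + D.idx + 28]
13. n1.lab = "nq"  ["nq"]
14. n0.live = "ynq"  ["y" ++ C.lab]
15. n0.env = 10  [S.acc - 6]

28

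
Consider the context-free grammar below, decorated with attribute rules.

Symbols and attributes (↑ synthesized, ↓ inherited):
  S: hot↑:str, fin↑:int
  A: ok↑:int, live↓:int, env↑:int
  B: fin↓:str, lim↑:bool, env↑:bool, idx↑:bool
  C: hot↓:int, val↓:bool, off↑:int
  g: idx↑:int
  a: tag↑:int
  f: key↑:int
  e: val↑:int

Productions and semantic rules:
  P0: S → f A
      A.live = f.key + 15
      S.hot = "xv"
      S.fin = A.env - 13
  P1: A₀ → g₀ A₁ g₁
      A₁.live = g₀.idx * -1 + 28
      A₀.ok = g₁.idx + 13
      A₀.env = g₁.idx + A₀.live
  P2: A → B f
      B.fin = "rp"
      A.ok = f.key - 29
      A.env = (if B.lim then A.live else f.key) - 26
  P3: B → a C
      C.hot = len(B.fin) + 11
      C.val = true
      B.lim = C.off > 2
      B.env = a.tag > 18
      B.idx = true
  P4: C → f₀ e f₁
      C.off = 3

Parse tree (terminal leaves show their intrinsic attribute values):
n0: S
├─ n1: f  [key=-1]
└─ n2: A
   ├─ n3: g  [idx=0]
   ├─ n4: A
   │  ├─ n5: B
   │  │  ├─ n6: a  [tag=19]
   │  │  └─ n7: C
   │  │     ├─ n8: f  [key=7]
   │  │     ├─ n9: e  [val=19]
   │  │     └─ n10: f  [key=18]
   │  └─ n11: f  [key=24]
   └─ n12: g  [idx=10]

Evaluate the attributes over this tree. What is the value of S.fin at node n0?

1. n1.key = -1  [terminal]
2. n2.live = 14  [f.key + 15]
3. n3.idx = 0  [terminal]
4. n4.live = 28  [g₀.idx * -1 + 28]
5. n5.fin = "rp"  ["rp"]
6. n6.tag = 19  [terminal]
7. n7.hot = 13  [len(B.fin) + 11]
8. n7.val = true  [true]
9. n8.key = 7  [terminal]
10. n9.val = 19  [terminal]
11. n10.key = 18  [terminal]
12. n7.off = 3  [3]
13. n5.lim = true  [C.off > 2]
14. n5.env = true  [a.tag > 18]
15. n5.idx = true  [true]
16. n11.key = 24  [terminal]
17. n4.ok = -5  [f.key - 29]
18. n4.env = 2  [(if B.lim then A.live else f.key) - 26]
19. n12.idx = 10  [terminal]
20. n2.ok = 23  [g₁.idx + 13]
21. n2.env = 24  [g₁.idx + A₀.live]
22. n0.hot = "xv"  ["xv"]
23. n0.fin = 11  [A.env - 13]

11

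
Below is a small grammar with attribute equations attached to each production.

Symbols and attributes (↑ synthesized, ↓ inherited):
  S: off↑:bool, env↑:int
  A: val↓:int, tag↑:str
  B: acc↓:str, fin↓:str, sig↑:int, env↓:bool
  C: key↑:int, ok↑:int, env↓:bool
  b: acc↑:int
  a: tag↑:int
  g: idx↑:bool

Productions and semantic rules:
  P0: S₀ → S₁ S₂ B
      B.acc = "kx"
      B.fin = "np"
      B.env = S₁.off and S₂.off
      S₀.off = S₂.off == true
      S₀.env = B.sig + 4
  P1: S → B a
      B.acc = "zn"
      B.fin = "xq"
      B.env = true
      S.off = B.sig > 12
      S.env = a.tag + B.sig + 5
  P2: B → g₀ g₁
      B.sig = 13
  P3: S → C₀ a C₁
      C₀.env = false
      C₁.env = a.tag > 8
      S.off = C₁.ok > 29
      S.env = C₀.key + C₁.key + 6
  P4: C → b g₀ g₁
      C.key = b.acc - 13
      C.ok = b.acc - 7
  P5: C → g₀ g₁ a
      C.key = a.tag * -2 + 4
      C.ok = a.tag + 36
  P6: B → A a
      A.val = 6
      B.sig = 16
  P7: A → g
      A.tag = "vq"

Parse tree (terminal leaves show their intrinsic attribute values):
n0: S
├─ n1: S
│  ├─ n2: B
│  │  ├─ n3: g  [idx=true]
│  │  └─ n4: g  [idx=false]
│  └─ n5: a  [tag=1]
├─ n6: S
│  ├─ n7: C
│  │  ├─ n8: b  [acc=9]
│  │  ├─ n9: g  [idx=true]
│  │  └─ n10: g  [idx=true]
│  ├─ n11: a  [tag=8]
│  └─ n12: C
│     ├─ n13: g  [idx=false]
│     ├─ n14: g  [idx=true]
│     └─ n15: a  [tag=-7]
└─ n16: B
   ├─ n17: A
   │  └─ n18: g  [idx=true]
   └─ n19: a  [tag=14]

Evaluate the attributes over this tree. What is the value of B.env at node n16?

false

1. n2.acc = "zn"  ["zn"]
2. n2.fin = "xq"  ["xq"]
3. n2.env = true  [true]
4. n3.idx = true  [terminal]
5. n4.idx = false  [terminal]
6. n2.sig = 13  [13]
7. n5.tag = 1  [terminal]
8. n1.off = true  [B.sig > 12]
9. n1.env = 19  [a.tag + B.sig + 5]
10. n7.env = false  [false]
11. n8.acc = 9  [terminal]
12. n9.idx = true  [terminal]
13. n10.idx = true  [terminal]
14. n7.key = -4  [b.acc - 13]
15. n7.ok = 2  [b.acc - 7]
16. n11.tag = 8  [terminal]
17. n12.env = false  [a.tag > 8]
18. n13.idx = false  [terminal]
19. n14.idx = true  [terminal]
20. n15.tag = -7  [terminal]
21. n12.key = 18  [a.tag * -2 + 4]
22. n12.ok = 29  [a.tag + 36]
23. n6.off = false  [C₁.ok > 29]
24. n6.env = 20  [C₀.key + C₁.key + 6]
25. n16.acc = "kx"  ["kx"]
26. n16.fin = "np"  ["np"]
27. n16.env = false  [S₁.off and S₂.off]
28. n17.val = 6  [6]
29. n18.idx = true  [terminal]
30. n17.tag = "vq"  ["vq"]
31. n19.tag = 14  [terminal]
32. n16.sig = 16  [16]
33. n0.off = false  [S₂.off == true]
34. n0.env = 20  [B.sig + 4]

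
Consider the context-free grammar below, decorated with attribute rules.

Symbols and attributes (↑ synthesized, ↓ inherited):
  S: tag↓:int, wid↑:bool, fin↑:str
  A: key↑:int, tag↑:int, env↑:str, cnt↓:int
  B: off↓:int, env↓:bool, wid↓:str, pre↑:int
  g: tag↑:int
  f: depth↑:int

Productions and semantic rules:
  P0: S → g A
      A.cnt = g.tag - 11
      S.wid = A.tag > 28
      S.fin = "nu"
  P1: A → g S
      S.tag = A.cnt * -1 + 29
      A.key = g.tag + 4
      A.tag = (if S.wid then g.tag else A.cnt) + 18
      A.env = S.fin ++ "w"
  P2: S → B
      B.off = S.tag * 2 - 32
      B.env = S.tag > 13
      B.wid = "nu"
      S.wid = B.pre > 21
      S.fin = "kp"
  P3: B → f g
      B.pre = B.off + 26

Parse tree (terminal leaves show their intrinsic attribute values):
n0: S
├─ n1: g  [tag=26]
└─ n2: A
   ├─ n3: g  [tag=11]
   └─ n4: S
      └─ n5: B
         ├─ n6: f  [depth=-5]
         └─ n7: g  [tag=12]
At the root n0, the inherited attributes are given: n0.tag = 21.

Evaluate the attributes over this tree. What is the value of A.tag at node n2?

29

1. n0.tag = 21  [given at root]
2. n1.tag = 26  [terminal]
3. n2.cnt = 15  [g.tag - 11]
4. n3.tag = 11  [terminal]
5. n4.tag = 14  [A.cnt * -1 + 29]
6. n5.off = -4  [S.tag * 2 - 32]
7. n5.env = true  [S.tag > 13]
8. n5.wid = "nu"  ["nu"]
9. n6.depth = -5  [terminal]
10. n7.tag = 12  [terminal]
11. n5.pre = 22  [B.off + 26]
12. n4.wid = true  [B.pre > 21]
13. n4.fin = "kp"  ["kp"]
14. n2.key = 15  [g.tag + 4]
15. n2.tag = 29  [(if S.wid then g.tag else A.cnt) + 18]
16. n2.env = "kpw"  [S.fin ++ "w"]
17. n0.wid = true  [A.tag > 28]
18. n0.fin = "nu"  ["nu"]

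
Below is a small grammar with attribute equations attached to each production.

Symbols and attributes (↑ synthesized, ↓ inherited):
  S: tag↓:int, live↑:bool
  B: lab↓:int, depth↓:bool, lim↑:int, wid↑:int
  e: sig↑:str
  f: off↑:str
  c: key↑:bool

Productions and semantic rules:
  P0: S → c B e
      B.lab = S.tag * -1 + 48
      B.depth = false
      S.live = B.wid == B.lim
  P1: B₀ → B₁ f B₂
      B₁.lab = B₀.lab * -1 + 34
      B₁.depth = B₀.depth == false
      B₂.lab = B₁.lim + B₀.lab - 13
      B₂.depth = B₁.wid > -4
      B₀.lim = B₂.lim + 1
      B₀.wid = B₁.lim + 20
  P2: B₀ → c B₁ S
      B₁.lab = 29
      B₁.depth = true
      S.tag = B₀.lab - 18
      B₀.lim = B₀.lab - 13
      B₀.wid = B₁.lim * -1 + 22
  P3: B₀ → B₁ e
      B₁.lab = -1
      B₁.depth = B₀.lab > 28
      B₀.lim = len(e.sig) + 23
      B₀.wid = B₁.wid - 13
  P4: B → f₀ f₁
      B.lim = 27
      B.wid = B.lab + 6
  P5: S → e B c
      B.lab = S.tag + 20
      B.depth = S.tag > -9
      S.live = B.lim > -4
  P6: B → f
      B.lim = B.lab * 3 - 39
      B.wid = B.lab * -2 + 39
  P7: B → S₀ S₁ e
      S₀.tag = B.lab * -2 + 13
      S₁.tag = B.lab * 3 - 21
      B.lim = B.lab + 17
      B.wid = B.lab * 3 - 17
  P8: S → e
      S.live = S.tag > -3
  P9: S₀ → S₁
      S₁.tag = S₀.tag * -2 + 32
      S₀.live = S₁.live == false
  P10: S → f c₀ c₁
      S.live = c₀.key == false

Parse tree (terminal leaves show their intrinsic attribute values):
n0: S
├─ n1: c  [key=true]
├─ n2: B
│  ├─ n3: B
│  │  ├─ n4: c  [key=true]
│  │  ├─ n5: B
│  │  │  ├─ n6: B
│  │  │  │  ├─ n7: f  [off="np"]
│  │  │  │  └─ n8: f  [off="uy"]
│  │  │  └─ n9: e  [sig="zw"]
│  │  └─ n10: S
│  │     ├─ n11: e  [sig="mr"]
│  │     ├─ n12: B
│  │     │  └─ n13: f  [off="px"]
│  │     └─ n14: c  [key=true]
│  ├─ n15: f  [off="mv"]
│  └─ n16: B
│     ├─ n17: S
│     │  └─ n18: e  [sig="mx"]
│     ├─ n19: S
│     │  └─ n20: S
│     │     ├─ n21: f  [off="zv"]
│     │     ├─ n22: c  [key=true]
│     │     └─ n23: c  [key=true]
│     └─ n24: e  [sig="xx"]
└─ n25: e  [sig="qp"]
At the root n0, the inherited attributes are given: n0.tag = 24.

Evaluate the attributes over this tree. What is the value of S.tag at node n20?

26

1. n0.tag = 24  [given at root]
2. n1.key = true  [terminal]
3. n2.lab = 24  [S.tag * -1 + 48]
4. n2.depth = false  [false]
5. n3.lab = 10  [B₀.lab * -1 + 34]
6. n3.depth = true  [B₀.depth == false]
7. n4.key = true  [terminal]
8. n5.lab = 29  [29]
9. n5.depth = true  [true]
10. n6.lab = -1  [-1]
11. n6.depth = true  [B₀.lab > 28]
12. n7.off = "np"  [terminal]
13. n8.off = "uy"  [terminal]
14. n6.lim = 27  [27]
15. n6.wid = 5  [B.lab + 6]
16. n9.sig = "zw"  [terminal]
17. n5.lim = 25  [len(e.sig) + 23]
18. n5.wid = -8  [B₁.wid - 13]
19. n10.tag = -8  [B₀.lab - 18]
20. n11.sig = "mr"  [terminal]
21. n12.lab = 12  [S.tag + 20]
22. n12.depth = true  [S.tag > -9]
23. n13.off = "px"  [terminal]
24. n12.lim = -3  [B.lab * 3 - 39]
25. n12.wid = 15  [B.lab * -2 + 39]
26. n14.key = true  [terminal]
27. n10.live = true  [B.lim > -4]
28. n3.lim = -3  [B₀.lab - 13]
29. n3.wid = -3  [B₁.lim * -1 + 22]
30. n15.off = "mv"  [terminal]
31. n16.lab = 8  [B₁.lim + B₀.lab - 13]
32. n16.depth = true  [B₁.wid > -4]
33. n17.tag = -3  [B.lab * -2 + 13]
34. n18.sig = "mx"  [terminal]
35. n17.live = false  [S.tag > -3]
36. n19.tag = 3  [B.lab * 3 - 21]
37. n20.tag = 26  [S₀.tag * -2 + 32]
38. n21.off = "zv"  [terminal]
39. n22.key = true  [terminal]
40. n23.key = true  [terminal]
41. n20.live = false  [c₀.key == false]
42. n19.live = true  [S₁.live == false]
43. n24.sig = "xx"  [terminal]
44. n16.lim = 25  [B.lab + 17]
45. n16.wid = 7  [B.lab * 3 - 17]
46. n2.lim = 26  [B₂.lim + 1]
47. n2.wid = 17  [B₁.lim + 20]
48. n25.sig = "qp"  [terminal]
49. n0.live = false  [B.wid == B.lim]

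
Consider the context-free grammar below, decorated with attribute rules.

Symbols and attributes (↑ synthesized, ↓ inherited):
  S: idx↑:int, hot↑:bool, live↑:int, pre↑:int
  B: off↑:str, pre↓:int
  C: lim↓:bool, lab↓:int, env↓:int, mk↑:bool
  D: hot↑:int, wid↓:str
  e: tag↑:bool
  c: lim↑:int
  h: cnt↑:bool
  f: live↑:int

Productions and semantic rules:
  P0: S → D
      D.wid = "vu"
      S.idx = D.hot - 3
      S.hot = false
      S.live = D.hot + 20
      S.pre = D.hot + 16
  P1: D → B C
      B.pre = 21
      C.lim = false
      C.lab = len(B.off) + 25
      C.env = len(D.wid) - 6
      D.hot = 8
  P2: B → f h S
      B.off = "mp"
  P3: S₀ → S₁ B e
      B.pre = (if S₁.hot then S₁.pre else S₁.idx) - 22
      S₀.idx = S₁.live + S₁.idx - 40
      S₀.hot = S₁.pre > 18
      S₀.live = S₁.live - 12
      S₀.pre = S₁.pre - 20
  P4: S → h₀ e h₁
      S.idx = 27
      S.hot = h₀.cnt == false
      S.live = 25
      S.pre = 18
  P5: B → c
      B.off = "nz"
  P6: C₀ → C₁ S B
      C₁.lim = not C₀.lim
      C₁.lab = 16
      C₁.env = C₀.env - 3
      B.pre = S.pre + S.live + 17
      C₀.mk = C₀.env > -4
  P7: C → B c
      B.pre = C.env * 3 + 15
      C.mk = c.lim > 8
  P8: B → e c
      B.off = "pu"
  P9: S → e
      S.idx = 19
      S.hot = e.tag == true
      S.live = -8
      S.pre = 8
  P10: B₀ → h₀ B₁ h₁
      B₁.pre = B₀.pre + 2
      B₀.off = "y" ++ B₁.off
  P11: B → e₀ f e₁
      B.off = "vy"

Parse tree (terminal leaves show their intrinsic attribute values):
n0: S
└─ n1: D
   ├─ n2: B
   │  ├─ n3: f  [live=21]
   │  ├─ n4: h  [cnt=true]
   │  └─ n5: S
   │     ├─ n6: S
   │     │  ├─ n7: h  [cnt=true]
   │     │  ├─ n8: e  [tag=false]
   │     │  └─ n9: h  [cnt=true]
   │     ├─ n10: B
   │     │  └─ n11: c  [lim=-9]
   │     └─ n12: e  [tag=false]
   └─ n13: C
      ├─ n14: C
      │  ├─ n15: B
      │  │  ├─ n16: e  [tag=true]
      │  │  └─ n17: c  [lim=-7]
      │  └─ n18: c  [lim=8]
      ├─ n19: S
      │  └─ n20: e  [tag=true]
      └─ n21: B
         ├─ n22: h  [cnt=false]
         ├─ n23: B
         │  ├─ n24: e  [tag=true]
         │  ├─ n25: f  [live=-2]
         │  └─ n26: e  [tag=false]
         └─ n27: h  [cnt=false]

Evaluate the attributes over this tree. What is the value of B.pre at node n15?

1. n1.wid = "vu"  ["vu"]
2. n2.pre = 21  [21]
3. n3.live = 21  [terminal]
4. n4.cnt = true  [terminal]
5. n7.cnt = true  [terminal]
6. n8.tag = false  [terminal]
7. n9.cnt = true  [terminal]
8. n6.idx = 27  [27]
9. n6.hot = false  [h₀.cnt == false]
10. n6.live = 25  [25]
11. n6.pre = 18  [18]
12. n10.pre = 5  [(if S₁.hot then S₁.pre else S₁.idx) - 22]
13. n11.lim = -9  [terminal]
14. n10.off = "nz"  ["nz"]
15. n12.tag = false  [terminal]
16. n5.idx = 12  [S₁.live + S₁.idx - 40]
17. n5.hot = false  [S₁.pre > 18]
18. n5.live = 13  [S₁.live - 12]
19. n5.pre = -2  [S₁.pre - 20]
20. n2.off = "mp"  ["mp"]
21. n13.lim = false  [false]
22. n13.lab = 27  [len(B.off) + 25]
23. n13.env = -4  [len(D.wid) - 6]
24. n14.lim = true  [not C₀.lim]
25. n14.lab = 16  [16]
26. n14.env = -7  [C₀.env - 3]
27. n15.pre = -6  [C.env * 3 + 15]
28. n16.tag = true  [terminal]
29. n17.lim = -7  [terminal]
30. n15.off = "pu"  ["pu"]
31. n18.lim = 8  [terminal]
32. n14.mk = false  [c.lim > 8]
33. n20.tag = true  [terminal]
34. n19.idx = 19  [19]
35. n19.hot = true  [e.tag == true]
36. n19.live = -8  [-8]
37. n19.pre = 8  [8]
38. n21.pre = 17  [S.pre + S.live + 17]
39. n22.cnt = false  [terminal]
40. n23.pre = 19  [B₀.pre + 2]
41. n24.tag = true  [terminal]
42. n25.live = -2  [terminal]
43. n26.tag = false  [terminal]
44. n23.off = "vy"  ["vy"]
45. n27.cnt = false  [terminal]
46. n21.off = "yvy"  ["y" ++ B₁.off]
47. n13.mk = false  [C₀.env > -4]
48. n1.hot = 8  [8]
49. n0.idx = 5  [D.hot - 3]
50. n0.hot = false  [false]
51. n0.live = 28  [D.hot + 20]
52. n0.pre = 24  [D.hot + 16]

-6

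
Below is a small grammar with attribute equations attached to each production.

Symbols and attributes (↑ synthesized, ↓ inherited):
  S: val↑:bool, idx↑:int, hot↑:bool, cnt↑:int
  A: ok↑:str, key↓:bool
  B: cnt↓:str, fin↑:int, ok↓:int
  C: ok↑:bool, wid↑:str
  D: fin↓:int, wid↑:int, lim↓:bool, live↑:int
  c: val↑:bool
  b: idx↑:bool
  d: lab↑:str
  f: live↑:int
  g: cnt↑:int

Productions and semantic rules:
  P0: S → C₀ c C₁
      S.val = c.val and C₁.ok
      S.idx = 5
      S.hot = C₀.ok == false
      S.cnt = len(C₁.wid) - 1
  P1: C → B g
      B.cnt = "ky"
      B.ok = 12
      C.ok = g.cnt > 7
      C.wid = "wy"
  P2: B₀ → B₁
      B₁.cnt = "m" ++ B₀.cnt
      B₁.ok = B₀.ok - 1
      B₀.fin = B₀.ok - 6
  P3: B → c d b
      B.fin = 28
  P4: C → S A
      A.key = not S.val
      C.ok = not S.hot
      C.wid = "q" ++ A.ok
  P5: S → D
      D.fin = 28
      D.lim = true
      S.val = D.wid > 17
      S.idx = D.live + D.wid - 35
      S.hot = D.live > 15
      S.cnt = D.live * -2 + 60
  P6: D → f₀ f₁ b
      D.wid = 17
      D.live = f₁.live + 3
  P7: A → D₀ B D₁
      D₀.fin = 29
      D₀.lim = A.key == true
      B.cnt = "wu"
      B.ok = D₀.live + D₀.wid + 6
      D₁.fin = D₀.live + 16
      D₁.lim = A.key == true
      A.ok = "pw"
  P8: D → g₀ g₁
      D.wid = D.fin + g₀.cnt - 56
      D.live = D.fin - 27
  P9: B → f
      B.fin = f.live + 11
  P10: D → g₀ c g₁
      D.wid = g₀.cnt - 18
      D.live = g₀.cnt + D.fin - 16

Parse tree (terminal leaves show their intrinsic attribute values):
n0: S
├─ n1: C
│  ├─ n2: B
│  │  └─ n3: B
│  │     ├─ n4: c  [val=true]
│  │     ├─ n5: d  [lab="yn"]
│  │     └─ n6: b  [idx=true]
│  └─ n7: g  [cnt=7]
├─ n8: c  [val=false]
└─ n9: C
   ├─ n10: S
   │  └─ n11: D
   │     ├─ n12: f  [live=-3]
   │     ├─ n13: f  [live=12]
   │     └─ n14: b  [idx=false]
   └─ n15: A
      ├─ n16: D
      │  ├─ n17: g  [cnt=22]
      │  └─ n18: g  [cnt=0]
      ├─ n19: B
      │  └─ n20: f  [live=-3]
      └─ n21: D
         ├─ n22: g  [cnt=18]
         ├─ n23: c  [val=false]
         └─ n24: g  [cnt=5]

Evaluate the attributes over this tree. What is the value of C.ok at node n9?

1. n2.cnt = "ky"  ["ky"]
2. n2.ok = 12  [12]
3. n3.cnt = "mky"  ["m" ++ B₀.cnt]
4. n3.ok = 11  [B₀.ok - 1]
5. n4.val = true  [terminal]
6. n5.lab = "yn"  [terminal]
7. n6.idx = true  [terminal]
8. n3.fin = 28  [28]
9. n2.fin = 6  [B₀.ok - 6]
10. n7.cnt = 7  [terminal]
11. n1.ok = false  [g.cnt > 7]
12. n1.wid = "wy"  ["wy"]
13. n8.val = false  [terminal]
14. n11.fin = 28  [28]
15. n11.lim = true  [true]
16. n12.live = -3  [terminal]
17. n13.live = 12  [terminal]
18. n14.idx = false  [terminal]
19. n11.wid = 17  [17]
20. n11.live = 15  [f₁.live + 3]
21. n10.val = false  [D.wid > 17]
22. n10.idx = -3  [D.live + D.wid - 35]
23. n10.hot = false  [D.live > 15]
24. n10.cnt = 30  [D.live * -2 + 60]
25. n15.key = true  [not S.val]
26. n16.fin = 29  [29]
27. n16.lim = true  [A.key == true]
28. n17.cnt = 22  [terminal]
29. n18.cnt = 0  [terminal]
30. n16.wid = -5  [D.fin + g₀.cnt - 56]
31. n16.live = 2  [D.fin - 27]
32. n19.cnt = "wu"  ["wu"]
33. n19.ok = 3  [D₀.live + D₀.wid + 6]
34. n20.live = -3  [terminal]
35. n19.fin = 8  [f.live + 11]
36. n21.fin = 18  [D₀.live + 16]
37. n21.lim = true  [A.key == true]
38. n22.cnt = 18  [terminal]
39. n23.val = false  [terminal]
40. n24.cnt = 5  [terminal]
41. n21.wid = 0  [g₀.cnt - 18]
42. n21.live = 20  [g₀.cnt + D.fin - 16]
43. n15.ok = "pw"  ["pw"]
44. n9.ok = true  [not S.hot]
45. n9.wid = "qpw"  ["q" ++ A.ok]
46. n0.val = false  [c.val and C₁.ok]
47. n0.idx = 5  [5]
48. n0.hot = true  [C₀.ok == false]
49. n0.cnt = 2  [len(C₁.wid) - 1]

true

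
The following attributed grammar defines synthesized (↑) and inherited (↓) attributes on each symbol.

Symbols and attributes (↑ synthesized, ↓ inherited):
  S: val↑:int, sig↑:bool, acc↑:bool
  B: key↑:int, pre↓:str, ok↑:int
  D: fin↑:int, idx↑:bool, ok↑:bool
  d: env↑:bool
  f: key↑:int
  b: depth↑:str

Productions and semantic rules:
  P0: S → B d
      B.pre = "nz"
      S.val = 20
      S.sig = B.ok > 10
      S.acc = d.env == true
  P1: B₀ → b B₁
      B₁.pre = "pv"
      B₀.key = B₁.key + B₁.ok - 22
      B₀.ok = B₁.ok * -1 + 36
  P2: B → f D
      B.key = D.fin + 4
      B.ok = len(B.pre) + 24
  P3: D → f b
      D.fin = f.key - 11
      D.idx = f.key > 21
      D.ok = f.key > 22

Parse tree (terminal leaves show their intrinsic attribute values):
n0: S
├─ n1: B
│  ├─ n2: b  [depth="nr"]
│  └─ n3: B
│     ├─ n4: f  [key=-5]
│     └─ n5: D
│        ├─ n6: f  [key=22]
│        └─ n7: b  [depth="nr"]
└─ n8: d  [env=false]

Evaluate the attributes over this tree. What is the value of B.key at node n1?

1. n1.pre = "nz"  ["nz"]
2. n2.depth = "nr"  [terminal]
3. n3.pre = "pv"  ["pv"]
4. n4.key = -5  [terminal]
5. n6.key = 22  [terminal]
6. n7.depth = "nr"  [terminal]
7. n5.fin = 11  [f.key - 11]
8. n5.idx = true  [f.key > 21]
9. n5.ok = false  [f.key > 22]
10. n3.key = 15  [D.fin + 4]
11. n3.ok = 26  [len(B.pre) + 24]
12. n1.key = 19  [B₁.key + B₁.ok - 22]
13. n1.ok = 10  [B₁.ok * -1 + 36]
14. n8.env = false  [terminal]
15. n0.val = 20  [20]
16. n0.sig = false  [B.ok > 10]
17. n0.acc = false  [d.env == true]

19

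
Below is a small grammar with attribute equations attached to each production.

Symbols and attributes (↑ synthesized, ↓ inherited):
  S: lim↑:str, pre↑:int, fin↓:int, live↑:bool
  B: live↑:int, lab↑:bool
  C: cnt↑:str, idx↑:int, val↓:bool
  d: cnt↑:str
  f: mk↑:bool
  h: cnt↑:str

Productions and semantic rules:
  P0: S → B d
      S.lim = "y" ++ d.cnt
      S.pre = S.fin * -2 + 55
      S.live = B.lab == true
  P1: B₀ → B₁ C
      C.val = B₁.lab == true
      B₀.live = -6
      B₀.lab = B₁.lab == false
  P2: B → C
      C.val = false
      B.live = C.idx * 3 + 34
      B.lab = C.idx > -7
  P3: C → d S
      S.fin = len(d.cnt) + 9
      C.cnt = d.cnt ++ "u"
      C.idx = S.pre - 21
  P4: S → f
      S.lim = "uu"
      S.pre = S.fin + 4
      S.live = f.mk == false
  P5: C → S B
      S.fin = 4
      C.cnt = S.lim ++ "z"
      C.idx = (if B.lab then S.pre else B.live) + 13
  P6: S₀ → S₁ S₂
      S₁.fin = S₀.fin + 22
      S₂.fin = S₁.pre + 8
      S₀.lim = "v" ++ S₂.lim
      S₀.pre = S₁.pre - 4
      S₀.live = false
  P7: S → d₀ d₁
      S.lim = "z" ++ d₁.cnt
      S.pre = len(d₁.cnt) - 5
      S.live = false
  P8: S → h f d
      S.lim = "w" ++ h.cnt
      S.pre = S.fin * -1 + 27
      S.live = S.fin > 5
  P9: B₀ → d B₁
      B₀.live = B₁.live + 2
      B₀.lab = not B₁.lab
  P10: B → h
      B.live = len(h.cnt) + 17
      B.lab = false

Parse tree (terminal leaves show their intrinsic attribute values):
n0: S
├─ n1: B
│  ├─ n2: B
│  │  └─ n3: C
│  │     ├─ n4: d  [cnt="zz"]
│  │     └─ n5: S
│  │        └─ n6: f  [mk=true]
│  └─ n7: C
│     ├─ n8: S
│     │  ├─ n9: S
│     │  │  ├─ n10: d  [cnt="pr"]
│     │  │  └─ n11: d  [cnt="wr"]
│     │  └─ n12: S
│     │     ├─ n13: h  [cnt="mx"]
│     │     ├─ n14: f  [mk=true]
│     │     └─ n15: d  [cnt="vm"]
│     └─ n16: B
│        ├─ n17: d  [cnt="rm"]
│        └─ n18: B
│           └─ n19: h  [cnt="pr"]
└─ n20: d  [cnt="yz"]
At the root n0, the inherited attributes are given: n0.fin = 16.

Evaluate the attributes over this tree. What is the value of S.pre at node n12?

1. n0.fin = 16  [given at root]
2. n3.val = false  [false]
3. n4.cnt = "zz"  [terminal]
4. n5.fin = 11  [len(d.cnt) + 9]
5. n6.mk = true  [terminal]
6. n5.lim = "uu"  ["uu"]
7. n5.pre = 15  [S.fin + 4]
8. n5.live = false  [f.mk == false]
9. n3.cnt = "zzu"  [d.cnt ++ "u"]
10. n3.idx = -6  [S.pre - 21]
11. n2.live = 16  [C.idx * 3 + 34]
12. n2.lab = true  [C.idx > -7]
13. n7.val = true  [B₁.lab == true]
14. n8.fin = 4  [4]
15. n9.fin = 26  [S₀.fin + 22]
16. n10.cnt = "pr"  [terminal]
17. n11.cnt = "wr"  [terminal]
18. n9.lim = "zwr"  ["z" ++ d₁.cnt]
19. n9.pre = -3  [len(d₁.cnt) - 5]
20. n9.live = false  [false]
21. n12.fin = 5  [S₁.pre + 8]
22. n13.cnt = "mx"  [terminal]
23. n14.mk = true  [terminal]
24. n15.cnt = "vm"  [terminal]
25. n12.lim = "wmx"  ["w" ++ h.cnt]
26. n12.pre = 22  [S.fin * -1 + 27]
27. n12.live = false  [S.fin > 5]
28. n8.lim = "vwmx"  ["v" ++ S₂.lim]
29. n8.pre = -7  [S₁.pre - 4]
30. n8.live = false  [false]
31. n17.cnt = "rm"  [terminal]
32. n19.cnt = "pr"  [terminal]
33. n18.live = 19  [len(h.cnt) + 17]
34. n18.lab = false  [false]
35. n16.live = 21  [B₁.live + 2]
36. n16.lab = true  [not B₁.lab]
37. n7.cnt = "vwmxz"  [S.lim ++ "z"]
38. n7.idx = 6  [(if B.lab then S.pre else B.live) + 13]
39. n1.live = -6  [-6]
40. n1.lab = false  [B₁.lab == false]
41. n20.cnt = "yz"  [terminal]
42. n0.lim = "yyz"  ["y" ++ d.cnt]
43. n0.pre = 23  [S.fin * -2 + 55]
44. n0.live = false  [B.lab == true]

22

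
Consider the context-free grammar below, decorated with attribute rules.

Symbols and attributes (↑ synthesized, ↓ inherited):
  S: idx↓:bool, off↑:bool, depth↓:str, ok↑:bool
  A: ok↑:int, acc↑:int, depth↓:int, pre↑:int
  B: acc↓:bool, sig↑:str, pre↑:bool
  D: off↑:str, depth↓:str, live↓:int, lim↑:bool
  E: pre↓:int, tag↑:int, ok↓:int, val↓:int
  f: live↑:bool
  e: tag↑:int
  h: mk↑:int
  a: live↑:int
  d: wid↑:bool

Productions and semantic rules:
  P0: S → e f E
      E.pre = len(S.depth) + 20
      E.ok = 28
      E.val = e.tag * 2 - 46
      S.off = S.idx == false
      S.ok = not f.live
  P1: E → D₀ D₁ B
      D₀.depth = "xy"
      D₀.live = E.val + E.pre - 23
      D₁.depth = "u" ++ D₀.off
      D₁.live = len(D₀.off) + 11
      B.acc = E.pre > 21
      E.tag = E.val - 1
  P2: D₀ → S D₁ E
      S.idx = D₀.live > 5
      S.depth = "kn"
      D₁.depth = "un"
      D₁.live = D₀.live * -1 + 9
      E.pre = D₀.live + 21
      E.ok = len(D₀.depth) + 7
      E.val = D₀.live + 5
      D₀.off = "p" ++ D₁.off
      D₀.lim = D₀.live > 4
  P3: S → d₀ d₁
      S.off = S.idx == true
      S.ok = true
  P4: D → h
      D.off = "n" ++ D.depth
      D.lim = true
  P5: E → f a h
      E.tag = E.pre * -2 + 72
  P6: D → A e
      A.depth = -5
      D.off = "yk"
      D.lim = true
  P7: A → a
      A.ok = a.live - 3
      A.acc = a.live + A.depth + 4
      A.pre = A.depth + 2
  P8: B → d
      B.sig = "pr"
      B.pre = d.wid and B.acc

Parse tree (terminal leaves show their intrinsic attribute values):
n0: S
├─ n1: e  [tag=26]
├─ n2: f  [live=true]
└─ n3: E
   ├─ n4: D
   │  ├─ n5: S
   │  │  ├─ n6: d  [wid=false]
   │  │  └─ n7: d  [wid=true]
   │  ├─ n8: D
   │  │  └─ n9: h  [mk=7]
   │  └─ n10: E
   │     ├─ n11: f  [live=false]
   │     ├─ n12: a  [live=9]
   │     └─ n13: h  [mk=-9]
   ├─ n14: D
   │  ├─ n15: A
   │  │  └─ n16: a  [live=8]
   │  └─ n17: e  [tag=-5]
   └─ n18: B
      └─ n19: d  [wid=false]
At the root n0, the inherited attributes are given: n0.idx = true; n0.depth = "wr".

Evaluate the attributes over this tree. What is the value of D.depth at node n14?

1. n0.idx = true  [given at root]
2. n0.depth = "wr"  [given at root]
3. n1.tag = 26  [terminal]
4. n2.live = true  [terminal]
5. n3.pre = 22  [len(S.depth) + 20]
6. n3.ok = 28  [28]
7. n3.val = 6  [e.tag * 2 - 46]
8. n4.depth = "xy"  ["xy"]
9. n4.live = 5  [E.val + E.pre - 23]
10. n5.idx = false  [D₀.live > 5]
11. n5.depth = "kn"  ["kn"]
12. n6.wid = false  [terminal]
13. n7.wid = true  [terminal]
14. n5.off = false  [S.idx == true]
15. n5.ok = true  [true]
16. n8.depth = "un"  ["un"]
17. n8.live = 4  [D₀.live * -1 + 9]
18. n9.mk = 7  [terminal]
19. n8.off = "nun"  ["n" ++ D.depth]
20. n8.lim = true  [true]
21. n10.pre = 26  [D₀.live + 21]
22. n10.ok = 9  [len(D₀.depth) + 7]
23. n10.val = 10  [D₀.live + 5]
24. n11.live = false  [terminal]
25. n12.live = 9  [terminal]
26. n13.mk = -9  [terminal]
27. n10.tag = 20  [E.pre * -2 + 72]
28. n4.off = "pnun"  ["p" ++ D₁.off]
29. n4.lim = true  [D₀.live > 4]
30. n14.depth = "upnun"  ["u" ++ D₀.off]
31. n14.live = 15  [len(D₀.off) + 11]
32. n15.depth = -5  [-5]
33. n16.live = 8  [terminal]
34. n15.ok = 5  [a.live - 3]
35. n15.acc = 7  [a.live + A.depth + 4]
36. n15.pre = -3  [A.depth + 2]
37. n17.tag = -5  [terminal]
38. n14.off = "yk"  ["yk"]
39. n14.lim = true  [true]
40. n18.acc = true  [E.pre > 21]
41. n19.wid = false  [terminal]
42. n18.sig = "pr"  ["pr"]
43. n18.pre = false  [d.wid and B.acc]
44. n3.tag = 5  [E.val - 1]
45. n0.off = false  [S.idx == false]
46. n0.ok = false  [not f.live]

"upnun"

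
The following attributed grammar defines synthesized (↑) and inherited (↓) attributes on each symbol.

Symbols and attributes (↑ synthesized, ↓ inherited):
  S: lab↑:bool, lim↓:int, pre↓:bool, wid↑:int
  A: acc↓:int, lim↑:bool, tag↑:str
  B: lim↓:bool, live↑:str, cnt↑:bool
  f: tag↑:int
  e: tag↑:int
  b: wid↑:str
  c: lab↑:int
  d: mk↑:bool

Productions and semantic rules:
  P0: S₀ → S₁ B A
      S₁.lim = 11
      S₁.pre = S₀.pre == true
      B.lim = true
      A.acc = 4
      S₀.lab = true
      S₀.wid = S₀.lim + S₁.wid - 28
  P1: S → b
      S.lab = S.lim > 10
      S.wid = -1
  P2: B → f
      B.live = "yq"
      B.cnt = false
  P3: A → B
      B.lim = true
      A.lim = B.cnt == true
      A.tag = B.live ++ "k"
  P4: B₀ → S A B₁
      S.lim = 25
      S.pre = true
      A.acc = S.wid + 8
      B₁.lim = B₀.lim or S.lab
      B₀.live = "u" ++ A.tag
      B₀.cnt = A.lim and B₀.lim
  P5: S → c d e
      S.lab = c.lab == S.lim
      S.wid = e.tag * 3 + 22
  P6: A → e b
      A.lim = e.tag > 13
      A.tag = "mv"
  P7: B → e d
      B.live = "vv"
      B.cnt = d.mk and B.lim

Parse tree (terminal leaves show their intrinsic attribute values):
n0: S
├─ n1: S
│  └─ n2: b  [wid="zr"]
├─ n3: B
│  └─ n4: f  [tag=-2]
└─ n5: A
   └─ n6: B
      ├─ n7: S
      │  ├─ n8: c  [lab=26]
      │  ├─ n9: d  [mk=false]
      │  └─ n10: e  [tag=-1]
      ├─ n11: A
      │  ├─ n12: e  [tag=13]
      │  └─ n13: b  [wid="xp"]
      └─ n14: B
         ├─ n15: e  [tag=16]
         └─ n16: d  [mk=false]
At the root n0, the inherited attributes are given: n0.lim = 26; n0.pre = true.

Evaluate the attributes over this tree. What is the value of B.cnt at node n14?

1. n0.lim = 26  [given at root]
2. n0.pre = true  [given at root]
3. n1.lim = 11  [11]
4. n1.pre = true  [S₀.pre == true]
5. n2.wid = "zr"  [terminal]
6. n1.lab = true  [S.lim > 10]
7. n1.wid = -1  [-1]
8. n3.lim = true  [true]
9. n4.tag = -2  [terminal]
10. n3.live = "yq"  ["yq"]
11. n3.cnt = false  [false]
12. n5.acc = 4  [4]
13. n6.lim = true  [true]
14. n7.lim = 25  [25]
15. n7.pre = true  [true]
16. n8.lab = 26  [terminal]
17. n9.mk = false  [terminal]
18. n10.tag = -1  [terminal]
19. n7.lab = false  [c.lab == S.lim]
20. n7.wid = 19  [e.tag * 3 + 22]
21. n11.acc = 27  [S.wid + 8]
22. n12.tag = 13  [terminal]
23. n13.wid = "xp"  [terminal]
24. n11.lim = false  [e.tag > 13]
25. n11.tag = "mv"  ["mv"]
26. n14.lim = true  [B₀.lim or S.lab]
27. n15.tag = 16  [terminal]
28. n16.mk = false  [terminal]
29. n14.live = "vv"  ["vv"]
30. n14.cnt = false  [d.mk and B.lim]
31. n6.live = "umv"  ["u" ++ A.tag]
32. n6.cnt = false  [A.lim and B₀.lim]
33. n5.lim = false  [B.cnt == true]
34. n5.tag = "umvk"  [B.live ++ "k"]
35. n0.lab = true  [true]
36. n0.wid = -3  [S₀.lim + S₁.wid - 28]

false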